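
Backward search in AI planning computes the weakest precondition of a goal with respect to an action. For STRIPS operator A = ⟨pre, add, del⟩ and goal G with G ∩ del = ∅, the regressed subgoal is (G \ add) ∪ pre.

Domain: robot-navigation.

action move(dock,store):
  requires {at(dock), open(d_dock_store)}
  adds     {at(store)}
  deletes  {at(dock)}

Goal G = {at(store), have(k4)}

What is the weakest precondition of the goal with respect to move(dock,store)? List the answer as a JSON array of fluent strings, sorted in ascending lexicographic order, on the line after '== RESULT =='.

Regress:
  G ∩ del = {}  (empty — regression defined)
  G \ add = {at(store), have(k4)} \ {at(store)} = {have(k4)}
  ∪ pre   = {have(k4)} ∪ {at(dock), open(d_dock_store)}
          = {at(dock), have(k4), open(d_dock_store)}

== RESULT ==
["at(dock)", "have(k4)", "open(d_dock_store)"]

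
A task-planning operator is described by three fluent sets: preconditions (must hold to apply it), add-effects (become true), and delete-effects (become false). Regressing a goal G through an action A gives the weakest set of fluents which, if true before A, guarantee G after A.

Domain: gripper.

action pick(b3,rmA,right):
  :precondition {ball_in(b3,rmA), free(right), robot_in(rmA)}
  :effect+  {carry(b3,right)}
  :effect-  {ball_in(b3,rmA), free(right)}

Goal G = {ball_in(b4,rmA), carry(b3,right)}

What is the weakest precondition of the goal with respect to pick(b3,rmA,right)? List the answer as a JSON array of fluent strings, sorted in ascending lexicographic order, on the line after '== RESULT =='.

Regress:
  G ∩ del = {}  (empty — regression defined)
  G \ add = {ball_in(b4,rmA), carry(b3,right)} \ {carry(b3,right)} = {ball_in(b4,rmA)}
  ∪ pre   = {ball_in(b4,rmA)} ∪ {ball_in(b3,rmA), free(right), robot_in(rmA)}
          = {ball_in(b3,rmA), ball_in(b4,rmA), free(right), robot_in(rmA)}

== RESULT ==
["ball_in(b3,rmA)", "ball_in(b4,rmA)", "free(right)", "robot_in(rmA)"]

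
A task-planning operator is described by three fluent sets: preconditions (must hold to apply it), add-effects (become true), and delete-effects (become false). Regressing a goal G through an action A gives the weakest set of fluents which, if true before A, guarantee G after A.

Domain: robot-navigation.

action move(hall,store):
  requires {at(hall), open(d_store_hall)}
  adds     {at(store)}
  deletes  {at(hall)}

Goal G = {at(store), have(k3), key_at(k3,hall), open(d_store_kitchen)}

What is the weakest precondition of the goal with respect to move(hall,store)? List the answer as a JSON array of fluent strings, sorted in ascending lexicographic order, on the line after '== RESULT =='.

Regress:
  G ∩ del = {}  (empty — regression defined)
  G \ add = {at(store), have(k3), key_at(k3,hall), open(d_store_kitchen)} \ {at(store)} = {have(k3), key_at(k3,hall), open(d_store_kitchen)}
  ∪ pre   = {have(k3), key_at(k3,hall), open(d_store_kitchen)} ∪ {at(hall), open(d_store_hall)}
          = {at(hall), have(k3), key_at(k3,hall), open(d_store_hall), open(d_store_kitchen)}

== RESULT ==
["at(hall)", "have(k3)", "key_at(k3,hall)", "open(d_store_hall)", "open(d_store_kitchen)"]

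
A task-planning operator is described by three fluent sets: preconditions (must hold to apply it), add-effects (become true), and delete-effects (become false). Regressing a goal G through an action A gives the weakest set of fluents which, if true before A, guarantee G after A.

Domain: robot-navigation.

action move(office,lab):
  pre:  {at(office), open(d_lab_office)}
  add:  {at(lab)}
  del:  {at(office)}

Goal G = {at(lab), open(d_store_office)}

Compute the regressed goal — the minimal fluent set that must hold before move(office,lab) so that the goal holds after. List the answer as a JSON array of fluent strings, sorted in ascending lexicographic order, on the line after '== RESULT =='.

Compute (G \ add) ∪ pre:
  G ∩ del = {}  (empty — regression defined)
  G \ add = {at(lab), open(d_store_office)} \ {at(lab)} = {open(d_store_office)}
  ∪ pre   = {open(d_store_office)} ∪ {at(office), open(d_lab_office)}
          = {at(office), open(d_lab_office), open(d_store_office)}

== RESULT ==
["at(office)", "open(d_lab_office)", "open(d_store_office)"]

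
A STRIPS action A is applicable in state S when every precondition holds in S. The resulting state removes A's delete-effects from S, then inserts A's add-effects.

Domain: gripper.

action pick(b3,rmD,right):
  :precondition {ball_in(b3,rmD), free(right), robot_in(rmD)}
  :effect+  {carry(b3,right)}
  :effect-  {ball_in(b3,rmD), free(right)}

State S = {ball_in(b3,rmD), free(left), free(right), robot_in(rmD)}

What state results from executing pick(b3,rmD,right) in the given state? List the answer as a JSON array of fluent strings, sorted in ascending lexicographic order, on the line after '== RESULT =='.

Progress:
  pre ⊆ S: {ball_in(b3,rmD), free(right), robot_in(rmD)} ⊆ S  — applicable
  S \ del = {free(left), robot_in(rmD)}
  ∪ add   = {carry(b3,right), free(left), robot_in(rmD)}

== RESULT ==
["carry(b3,right)", "free(left)", "robot_in(rmD)"]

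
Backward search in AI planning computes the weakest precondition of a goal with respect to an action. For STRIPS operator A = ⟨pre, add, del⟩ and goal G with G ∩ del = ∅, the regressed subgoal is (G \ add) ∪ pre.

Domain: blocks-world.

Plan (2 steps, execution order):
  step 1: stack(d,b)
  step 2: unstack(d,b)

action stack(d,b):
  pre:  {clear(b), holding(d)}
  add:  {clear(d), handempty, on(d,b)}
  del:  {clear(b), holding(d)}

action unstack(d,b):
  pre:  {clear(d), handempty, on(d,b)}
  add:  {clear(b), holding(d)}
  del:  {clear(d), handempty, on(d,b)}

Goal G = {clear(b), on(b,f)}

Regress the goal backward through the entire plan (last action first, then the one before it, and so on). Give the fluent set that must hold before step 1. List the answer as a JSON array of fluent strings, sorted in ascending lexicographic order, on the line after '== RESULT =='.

Regress step by step:
  through step 2 (unstack(d,b)): drop {clear(b)}, keep {on(b,f)}, require {clear(d), handempty, on(d,b)}
    → {clear(d), handempty, on(b,f), on(d,b)}
  through step 1 (stack(d,b)): drop {clear(d), handempty, on(d,b)}, keep {on(b,f)}, require {clear(b), holding(d)}
    → {clear(b), holding(d), on(b,f)}

== RESULT ==
["clear(b)", "holding(d)", "on(b,f)"]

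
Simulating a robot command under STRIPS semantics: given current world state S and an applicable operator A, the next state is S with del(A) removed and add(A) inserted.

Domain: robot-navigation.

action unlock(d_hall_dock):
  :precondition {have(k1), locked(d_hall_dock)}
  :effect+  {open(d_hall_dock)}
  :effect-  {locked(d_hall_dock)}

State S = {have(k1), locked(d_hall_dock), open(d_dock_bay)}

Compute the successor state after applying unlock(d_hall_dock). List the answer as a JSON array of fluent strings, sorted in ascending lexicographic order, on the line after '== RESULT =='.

Compute (S \ del) ∪ add:
  pre ⊆ S: {have(k1), locked(d_hall_dock)} ⊆ S  — applicable
  S \ del = {have(k1), open(d_dock_bay)}
  ∪ add   = {have(k1), open(d_dock_bay), open(d_hall_dock)}

== RESULT ==
["have(k1)", "open(d_dock_bay)", "open(d_hall_dock)"]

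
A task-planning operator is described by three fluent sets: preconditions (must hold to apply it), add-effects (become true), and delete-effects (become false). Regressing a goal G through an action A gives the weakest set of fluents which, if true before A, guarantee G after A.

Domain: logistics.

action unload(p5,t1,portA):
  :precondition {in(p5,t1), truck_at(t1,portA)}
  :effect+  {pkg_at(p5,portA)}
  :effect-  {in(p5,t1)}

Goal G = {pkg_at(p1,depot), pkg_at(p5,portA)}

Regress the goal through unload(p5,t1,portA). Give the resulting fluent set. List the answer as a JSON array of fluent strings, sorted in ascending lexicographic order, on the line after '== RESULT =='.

Compute (G \ add) ∪ pre:
  G ∩ del = {}  (empty — regression defined)
  G \ add = {pkg_at(p1,depot), pkg_at(p5,portA)} \ {pkg_at(p5,portA)} = {pkg_at(p1,depot)}
  ∪ pre   = {pkg_at(p1,depot)} ∪ {in(p5,t1), truck_at(t1,portA)}
          = {in(p5,t1), pkg_at(p1,depot), truck_at(t1,portA)}

== RESULT ==
["in(p5,t1)", "pkg_at(p1,depot)", "truck_at(t1,portA)"]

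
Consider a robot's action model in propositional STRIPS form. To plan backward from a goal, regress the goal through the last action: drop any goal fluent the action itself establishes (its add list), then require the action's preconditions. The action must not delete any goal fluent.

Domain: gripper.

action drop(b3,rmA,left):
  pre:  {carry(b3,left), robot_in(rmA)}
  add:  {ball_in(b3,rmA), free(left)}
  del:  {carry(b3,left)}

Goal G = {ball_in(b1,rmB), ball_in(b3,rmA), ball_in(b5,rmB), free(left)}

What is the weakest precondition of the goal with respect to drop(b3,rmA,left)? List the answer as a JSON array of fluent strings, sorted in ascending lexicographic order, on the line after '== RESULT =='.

Regress:
  G ∩ del = {}  (empty — regression defined)
  G \ add = {ball_in(b1,rmB), ball_in(b3,rmA), ball_in(b5,rmB), free(left)} \ {ball_in(b3,rmA), free(left)} = {ball_in(b1,rmB), ball_in(b5,rmB)}
  ∪ pre   = {ball_in(b1,rmB), ball_in(b5,rmB)} ∪ {carry(b3,left), robot_in(rmA)}
          = {ball_in(b1,rmB), ball_in(b5,rmB), carry(b3,left), robot_in(rmA)}

== RESULT ==
["ball_in(b1,rmB)", "ball_in(b5,rmB)", "carry(b3,left)", "robot_in(rmA)"]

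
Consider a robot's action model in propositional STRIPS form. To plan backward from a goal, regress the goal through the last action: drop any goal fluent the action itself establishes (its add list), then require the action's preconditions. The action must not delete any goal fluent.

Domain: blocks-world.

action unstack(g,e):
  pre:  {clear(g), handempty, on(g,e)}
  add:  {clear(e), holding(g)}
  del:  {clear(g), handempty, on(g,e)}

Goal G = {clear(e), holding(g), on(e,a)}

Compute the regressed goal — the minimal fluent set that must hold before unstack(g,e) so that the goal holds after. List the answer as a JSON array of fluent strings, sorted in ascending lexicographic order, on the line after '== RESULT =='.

Regress:
  G ∩ del = {}  (empty — regression defined)
  G \ add = {clear(e), holding(g), on(e,a)} \ {clear(e), holding(g)} = {on(e,a)}
  ∪ pre   = {on(e,a)} ∪ {clear(g), handempty, on(g,e)}
          = {clear(g), handempty, on(e,a), on(g,e)}

== RESULT ==
["clear(g)", "handempty", "on(e,a)", "on(g,e)"]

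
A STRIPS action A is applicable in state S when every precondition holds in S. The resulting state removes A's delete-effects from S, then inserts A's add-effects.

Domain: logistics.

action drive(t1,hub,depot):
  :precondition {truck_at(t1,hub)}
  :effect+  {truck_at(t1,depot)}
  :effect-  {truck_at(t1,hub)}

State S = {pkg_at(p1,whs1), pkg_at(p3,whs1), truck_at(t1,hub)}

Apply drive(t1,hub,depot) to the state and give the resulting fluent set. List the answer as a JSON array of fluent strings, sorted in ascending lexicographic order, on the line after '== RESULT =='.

Compute (S \ del) ∪ add:
  pre ⊆ S: {truck_at(t1,hub)} ⊆ S  — applicable
  S \ del = {pkg_at(p1,whs1), pkg_at(p3,whs1)}
  ∪ add   = {pkg_at(p1,whs1), pkg_at(p3,whs1), truck_at(t1,depot)}

== RESULT ==
["pkg_at(p1,whs1)", "pkg_at(p3,whs1)", "truck_at(t1,depot)"]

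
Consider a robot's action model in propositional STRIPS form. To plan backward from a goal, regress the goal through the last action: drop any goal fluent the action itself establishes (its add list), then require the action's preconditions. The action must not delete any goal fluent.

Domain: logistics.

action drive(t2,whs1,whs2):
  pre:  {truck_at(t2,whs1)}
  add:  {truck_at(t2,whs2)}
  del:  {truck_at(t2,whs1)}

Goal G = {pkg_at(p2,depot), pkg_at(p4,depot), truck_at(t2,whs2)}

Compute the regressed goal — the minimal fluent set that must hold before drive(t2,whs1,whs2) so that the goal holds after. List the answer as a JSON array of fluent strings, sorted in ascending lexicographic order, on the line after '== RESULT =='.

Compute (G \ add) ∪ pre:
  G ∩ del = {}  (empty — regression defined)
  G \ add = {pkg_at(p2,depot), pkg_at(p4,depot), truck_at(t2,whs2)} \ {truck_at(t2,whs2)} = {pkg_at(p2,depot), pkg_at(p4,depot)}
  ∪ pre   = {pkg_at(p2,depot), pkg_at(p4,depot)} ∪ {truck_at(t2,whs1)}
          = {pkg_at(p2,depot), pkg_at(p4,depot), truck_at(t2,whs1)}

== RESULT ==
["pkg_at(p2,depot)", "pkg_at(p4,depot)", "truck_at(t2,whs1)"]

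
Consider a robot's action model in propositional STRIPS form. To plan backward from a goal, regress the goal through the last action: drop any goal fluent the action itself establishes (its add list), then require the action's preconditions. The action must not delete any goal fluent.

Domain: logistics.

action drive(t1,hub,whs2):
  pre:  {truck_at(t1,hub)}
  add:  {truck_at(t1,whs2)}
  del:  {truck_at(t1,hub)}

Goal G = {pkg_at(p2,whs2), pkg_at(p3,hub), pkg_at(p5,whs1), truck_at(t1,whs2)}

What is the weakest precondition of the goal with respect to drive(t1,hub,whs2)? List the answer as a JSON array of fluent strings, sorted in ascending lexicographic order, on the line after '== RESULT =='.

Compute (G \ add) ∪ pre:
  G ∩ del = {}  (empty — regression defined)
  G \ add = {pkg_at(p2,whs2), pkg_at(p3,hub), pkg_at(p5,whs1), truck_at(t1,whs2)} \ {truck_at(t1,whs2)} = {pkg_at(p2,whs2), pkg_at(p3,hub), pkg_at(p5,whs1)}
  ∪ pre   = {pkg_at(p2,whs2), pkg_at(p3,hub), pkg_at(p5,whs1)} ∪ {truck_at(t1,hub)}
          = {pkg_at(p2,whs2), pkg_at(p3,hub), pkg_at(p5,whs1), truck_at(t1,hub)}

== RESULT ==
["pkg_at(p2,whs2)", "pkg_at(p3,hub)", "pkg_at(p5,whs1)", "truck_at(t1,hub)"]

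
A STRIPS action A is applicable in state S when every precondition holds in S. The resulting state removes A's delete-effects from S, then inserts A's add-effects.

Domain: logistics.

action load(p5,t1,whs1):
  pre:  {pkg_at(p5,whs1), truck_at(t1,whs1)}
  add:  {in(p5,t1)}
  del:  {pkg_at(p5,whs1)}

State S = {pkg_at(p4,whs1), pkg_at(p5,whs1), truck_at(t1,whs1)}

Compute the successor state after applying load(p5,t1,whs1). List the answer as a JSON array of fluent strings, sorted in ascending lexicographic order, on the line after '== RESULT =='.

Compute (S \ del) ∪ add:
  pre ⊆ S: {pkg_at(p5,whs1), truck_at(t1,whs1)} ⊆ S  — applicable
  S \ del = {pkg_at(p4,whs1), truck_at(t1,whs1)}
  ∪ add   = {in(p5,t1), pkg_at(p4,whs1), truck_at(t1,whs1)}

== RESULT ==
["in(p5,t1)", "pkg_at(p4,whs1)", "truck_at(t1,whs1)"]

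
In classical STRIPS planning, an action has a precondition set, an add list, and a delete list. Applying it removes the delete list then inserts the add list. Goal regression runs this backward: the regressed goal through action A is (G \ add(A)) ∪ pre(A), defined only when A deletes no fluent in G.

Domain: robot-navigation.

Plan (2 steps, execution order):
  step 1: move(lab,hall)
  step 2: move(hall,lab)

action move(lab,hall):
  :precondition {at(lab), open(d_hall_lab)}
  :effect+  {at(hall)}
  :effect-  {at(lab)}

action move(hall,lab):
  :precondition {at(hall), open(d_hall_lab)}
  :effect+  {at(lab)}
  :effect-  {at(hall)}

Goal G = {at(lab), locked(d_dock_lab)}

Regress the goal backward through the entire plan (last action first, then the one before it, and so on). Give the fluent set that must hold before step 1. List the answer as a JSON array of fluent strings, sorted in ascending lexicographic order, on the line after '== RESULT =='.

Regress step by step:
  through step 2 (move(hall,lab)): drop {at(lab)}, keep {locked(d_dock_lab)}, require {at(hall), open(d_hall_lab)}
    → {at(hall), locked(d_dock_lab), open(d_hall_lab)}
  through step 1 (move(lab,hall)): drop {at(hall)}, keep {locked(d_dock_lab), open(d_hall_lab)}, require {at(lab), open(d_hall_lab)}
    → {at(lab), locked(d_dock_lab), open(d_hall_lab)}

== RESULT ==
["at(lab)", "locked(d_dock_lab)", "open(d_hall_lab)"]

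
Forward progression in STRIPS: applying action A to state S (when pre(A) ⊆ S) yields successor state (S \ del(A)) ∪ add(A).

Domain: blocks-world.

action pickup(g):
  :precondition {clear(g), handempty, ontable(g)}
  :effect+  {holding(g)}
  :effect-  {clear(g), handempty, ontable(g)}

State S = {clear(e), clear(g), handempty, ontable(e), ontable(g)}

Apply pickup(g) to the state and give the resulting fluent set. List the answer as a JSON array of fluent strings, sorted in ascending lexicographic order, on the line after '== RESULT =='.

Progress:
  pre ⊆ S: {clear(g), handempty, ontable(g)} ⊆ S  — applicable
  S \ del = {clear(e), ontable(e)}
  ∪ add   = {clear(e), holding(g), ontable(e)}

== RESULT ==
["clear(e)", "holding(g)", "ontable(e)"]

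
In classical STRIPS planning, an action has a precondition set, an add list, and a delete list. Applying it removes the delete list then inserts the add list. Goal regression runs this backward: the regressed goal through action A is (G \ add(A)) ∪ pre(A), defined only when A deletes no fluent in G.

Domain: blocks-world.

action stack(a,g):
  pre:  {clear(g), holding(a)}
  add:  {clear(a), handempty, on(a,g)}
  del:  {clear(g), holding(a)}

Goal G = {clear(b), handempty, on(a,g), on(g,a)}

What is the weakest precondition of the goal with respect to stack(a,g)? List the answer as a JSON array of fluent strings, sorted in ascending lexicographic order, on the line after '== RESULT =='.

Regress:
  G ∩ del = {}  (empty — regression defined)
  G \ add = {clear(b), handempty, on(a,g), on(g,a)} \ {clear(a), handempty, on(a,g)} = {clear(b), on(g,a)}
  ∪ pre   = {clear(b), on(g,a)} ∪ {clear(g), holding(a)}
          = {clear(b), clear(g), holding(a), on(g,a)}

== RESULT ==
["clear(b)", "clear(g)", "holding(a)", "on(g,a)"]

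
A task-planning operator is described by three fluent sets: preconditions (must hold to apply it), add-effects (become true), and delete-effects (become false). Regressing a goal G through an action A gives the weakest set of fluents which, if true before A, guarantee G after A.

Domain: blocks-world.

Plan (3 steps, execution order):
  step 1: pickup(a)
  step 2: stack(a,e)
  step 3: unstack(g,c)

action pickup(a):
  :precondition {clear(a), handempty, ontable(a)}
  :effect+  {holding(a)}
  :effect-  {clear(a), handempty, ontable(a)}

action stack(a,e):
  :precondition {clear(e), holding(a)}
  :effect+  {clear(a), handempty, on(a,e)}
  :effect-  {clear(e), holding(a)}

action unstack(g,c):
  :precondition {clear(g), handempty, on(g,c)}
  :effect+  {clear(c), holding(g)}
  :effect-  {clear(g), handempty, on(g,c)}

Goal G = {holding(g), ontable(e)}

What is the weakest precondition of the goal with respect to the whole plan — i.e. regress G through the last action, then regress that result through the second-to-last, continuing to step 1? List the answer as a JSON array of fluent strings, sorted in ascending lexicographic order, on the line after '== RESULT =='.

Regress step by step:
  through step 3 (unstack(g,c)): drop {holding(g)}, keep {ontable(e)}, require {clear(g), handempty, on(g,c)}
    → {clear(g), handempty, on(g,c), ontable(e)}
  through step 2 (stack(a,e)): drop {handempty}, keep {clear(g), on(g,c), ontable(e)}, require {clear(e), holding(a)}
    → {clear(e), clear(g), holding(a), on(g,c), ontable(e)}
  through step 1 (pickup(a)): drop {holding(a)}, keep {clear(e), clear(g), on(g,c), ontable(e)}, require {clear(a), handempty, ontable(a)}
    → {clear(a), clear(e), clear(g), handempty, on(g,c), ontable(a), ontable(e)}

== RESULT ==
["clear(a)", "clear(e)", "clear(g)", "handempty", "on(g,c)", "ontable(a)", "ontable(e)"]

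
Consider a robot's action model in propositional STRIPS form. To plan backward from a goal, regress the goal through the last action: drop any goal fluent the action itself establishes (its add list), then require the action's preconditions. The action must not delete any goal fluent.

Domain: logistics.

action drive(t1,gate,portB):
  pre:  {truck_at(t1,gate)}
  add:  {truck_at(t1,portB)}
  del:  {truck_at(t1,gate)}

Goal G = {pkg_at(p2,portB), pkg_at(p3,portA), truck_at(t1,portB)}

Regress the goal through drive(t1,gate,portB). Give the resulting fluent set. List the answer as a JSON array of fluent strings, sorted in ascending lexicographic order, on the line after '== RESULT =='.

Regress:
  G ∩ del = {}  (empty — regression defined)
  G \ add = {pkg_at(p2,portB), pkg_at(p3,portA), truck_at(t1,portB)} \ {truck_at(t1,portB)} = {pkg_at(p2,portB), pkg_at(p3,portA)}
  ∪ pre   = {pkg_at(p2,portB), pkg_at(p3,portA)} ∪ {truck_at(t1,gate)}
          = {pkg_at(p2,portB), pkg_at(p3,portA), truck_at(t1,gate)}

== RESULT ==
["pkg_at(p2,portB)", "pkg_at(p3,portA)", "truck_at(t1,gate)"]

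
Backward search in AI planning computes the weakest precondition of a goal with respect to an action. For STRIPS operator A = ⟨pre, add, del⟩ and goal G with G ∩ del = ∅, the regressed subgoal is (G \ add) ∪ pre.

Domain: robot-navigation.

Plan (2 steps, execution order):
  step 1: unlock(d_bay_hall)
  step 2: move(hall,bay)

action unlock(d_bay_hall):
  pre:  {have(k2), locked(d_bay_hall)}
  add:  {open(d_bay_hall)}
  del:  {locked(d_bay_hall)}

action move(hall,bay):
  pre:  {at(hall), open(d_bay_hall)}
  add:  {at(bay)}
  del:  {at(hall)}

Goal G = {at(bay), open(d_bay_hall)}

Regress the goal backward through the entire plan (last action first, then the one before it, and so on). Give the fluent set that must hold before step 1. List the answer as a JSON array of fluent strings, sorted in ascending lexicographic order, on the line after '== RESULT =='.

Work backward from the goal:
  through step 2 (move(hall,bay)): drop {at(bay)}, keep {open(d_bay_hall)}, require {at(hall), open(d_bay_hall)}
    → {at(hall), open(d_bay_hall)}
  through step 1 (unlock(d_bay_hall)): drop {open(d_bay_hall)}, keep {at(hall)}, require {have(k2), locked(d_bay_hall)}
    → {at(hall), have(k2), locked(d_bay_hall)}

== RESULT ==
["at(hall)", "have(k2)", "locked(d_bay_hall)"]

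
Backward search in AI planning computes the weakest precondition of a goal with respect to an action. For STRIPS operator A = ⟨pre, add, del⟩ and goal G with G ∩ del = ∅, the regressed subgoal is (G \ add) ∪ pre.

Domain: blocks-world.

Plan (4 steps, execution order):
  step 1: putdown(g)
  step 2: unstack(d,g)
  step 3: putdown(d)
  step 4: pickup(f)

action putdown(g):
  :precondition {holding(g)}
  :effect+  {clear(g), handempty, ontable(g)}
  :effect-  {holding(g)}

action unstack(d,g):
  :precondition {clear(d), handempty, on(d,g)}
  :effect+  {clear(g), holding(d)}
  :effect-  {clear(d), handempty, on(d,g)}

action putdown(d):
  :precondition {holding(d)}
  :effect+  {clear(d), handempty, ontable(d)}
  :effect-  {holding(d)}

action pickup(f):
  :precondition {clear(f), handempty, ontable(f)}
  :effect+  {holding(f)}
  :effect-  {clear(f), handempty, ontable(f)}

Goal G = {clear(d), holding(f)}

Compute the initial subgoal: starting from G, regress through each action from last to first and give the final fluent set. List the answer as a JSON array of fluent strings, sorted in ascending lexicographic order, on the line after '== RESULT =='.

Work backward from the goal:
  through step 4 (pickup(f)): drop {holding(f)}, keep {clear(d)}, require {clear(f), handempty, ontable(f)}
    → {clear(d), clear(f), handempty, ontable(f)}
  through step 3 (putdown(d)): drop {clear(d), handempty}, keep {clear(f), ontable(f)}, require {holding(d)}
    → {clear(f), holding(d), ontable(f)}
  through step 2 (unstack(d,g)): drop {holding(d)}, keep {clear(f), ontable(f)}, require {clear(d), handempty, on(d,g)}
    → {clear(d), clear(f), handempty, on(d,g), ontable(f)}
  through step 1 (putdown(g)): drop {handempty}, keep {clear(d), clear(f), on(d,g), ontable(f)}, require {holding(g)}
    → {clear(d), clear(f), holding(g), on(d,g), ontable(f)}

== RESULT ==
["clear(d)", "clear(f)", "holding(g)", "on(d,g)", "ontable(f)"]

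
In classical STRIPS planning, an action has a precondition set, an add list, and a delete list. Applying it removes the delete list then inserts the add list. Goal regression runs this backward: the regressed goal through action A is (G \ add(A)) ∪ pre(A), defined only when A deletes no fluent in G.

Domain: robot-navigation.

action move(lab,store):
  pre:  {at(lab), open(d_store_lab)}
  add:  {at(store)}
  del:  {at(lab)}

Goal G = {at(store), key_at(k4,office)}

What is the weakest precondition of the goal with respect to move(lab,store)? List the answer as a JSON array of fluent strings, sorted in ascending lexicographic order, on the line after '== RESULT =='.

Regress:
  G ∩ del = {}  (empty — regression defined)
  G \ add = {at(store), key_at(k4,office)} \ {at(store)} = {key_at(k4,office)}
  ∪ pre   = {key_at(k4,office)} ∪ {at(lab), open(d_store_lab)}
          = {at(lab), key_at(k4,office), open(d_store_lab)}

== RESULT ==
["at(lab)", "key_at(k4,office)", "open(d_store_lab)"]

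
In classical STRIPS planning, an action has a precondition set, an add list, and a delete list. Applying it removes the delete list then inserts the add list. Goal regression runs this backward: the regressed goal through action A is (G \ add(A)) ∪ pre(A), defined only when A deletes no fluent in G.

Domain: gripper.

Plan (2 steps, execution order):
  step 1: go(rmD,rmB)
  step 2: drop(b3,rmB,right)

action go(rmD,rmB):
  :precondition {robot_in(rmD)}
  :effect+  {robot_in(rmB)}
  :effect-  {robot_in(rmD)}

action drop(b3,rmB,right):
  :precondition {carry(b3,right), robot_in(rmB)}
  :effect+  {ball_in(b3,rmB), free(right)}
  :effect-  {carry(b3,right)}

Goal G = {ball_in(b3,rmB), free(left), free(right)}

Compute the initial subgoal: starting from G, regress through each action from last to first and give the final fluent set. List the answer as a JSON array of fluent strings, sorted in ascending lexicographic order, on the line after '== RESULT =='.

Work backward from the goal:
  through step 2 (drop(b3,rmB,right)): drop {ball_in(b3,rmB), free(right)}, keep {free(left)}, require {carry(b3,right), robot_in(rmB)}
    → {carry(b3,right), free(left), robot_in(rmB)}
  through step 1 (go(rmD,rmB)): drop {robot_in(rmB)}, keep {carry(b3,right), free(left)}, require {robot_in(rmD)}
    → {carry(b3,right), free(left), robot_in(rmD)}

== RESULT ==
["carry(b3,right)", "free(left)", "robot_in(rmD)"]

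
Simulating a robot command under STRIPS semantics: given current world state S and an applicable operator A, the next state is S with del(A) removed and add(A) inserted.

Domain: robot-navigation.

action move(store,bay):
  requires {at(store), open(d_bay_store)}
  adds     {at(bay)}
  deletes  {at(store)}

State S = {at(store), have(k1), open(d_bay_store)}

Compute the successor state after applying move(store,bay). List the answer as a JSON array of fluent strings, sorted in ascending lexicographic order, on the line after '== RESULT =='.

Compute (S \ del) ∪ add:
  pre ⊆ S: {at(store), open(d_bay_store)} ⊆ S  — applicable
  S \ del = {have(k1), open(d_bay_store)}
  ∪ add   = {at(bay), have(k1), open(d_bay_store)}

== RESULT ==
["at(bay)", "have(k1)", "open(d_bay_store)"]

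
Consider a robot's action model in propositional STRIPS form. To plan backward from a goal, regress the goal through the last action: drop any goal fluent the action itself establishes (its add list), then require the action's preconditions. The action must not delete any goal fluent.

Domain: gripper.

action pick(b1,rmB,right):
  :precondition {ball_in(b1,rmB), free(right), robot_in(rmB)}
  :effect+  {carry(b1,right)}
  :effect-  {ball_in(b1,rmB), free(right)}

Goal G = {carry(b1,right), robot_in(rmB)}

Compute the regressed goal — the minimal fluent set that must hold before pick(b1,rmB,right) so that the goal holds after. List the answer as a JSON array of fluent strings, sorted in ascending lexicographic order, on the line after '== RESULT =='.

Compute (G \ add) ∪ pre:
  G ∩ del = {}  (empty — regression defined)
  G \ add = {carry(b1,right), robot_in(rmB)} \ {carry(b1,right)} = {robot_in(rmB)}
  ∪ pre   = {robot_in(rmB)} ∪ {ball_in(b1,rmB), free(right), robot_in(rmB)}
          = {ball_in(b1,rmB), free(right), robot_in(rmB)}

== RESULT ==
["ball_in(b1,rmB)", "free(right)", "robot_in(rmB)"]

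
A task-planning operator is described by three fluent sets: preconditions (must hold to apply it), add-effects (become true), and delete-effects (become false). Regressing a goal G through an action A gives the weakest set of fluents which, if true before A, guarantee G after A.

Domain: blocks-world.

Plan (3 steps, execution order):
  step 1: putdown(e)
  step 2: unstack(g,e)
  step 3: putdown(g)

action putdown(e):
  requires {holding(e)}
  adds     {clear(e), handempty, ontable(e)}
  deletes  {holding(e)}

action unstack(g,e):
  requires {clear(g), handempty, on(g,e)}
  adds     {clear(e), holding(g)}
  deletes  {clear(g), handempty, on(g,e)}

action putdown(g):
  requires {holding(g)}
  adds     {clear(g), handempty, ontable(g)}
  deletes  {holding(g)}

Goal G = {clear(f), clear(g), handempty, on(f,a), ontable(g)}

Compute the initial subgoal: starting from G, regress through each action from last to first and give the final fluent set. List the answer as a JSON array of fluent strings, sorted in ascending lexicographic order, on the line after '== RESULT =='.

Work backward from the goal:
  through step 3 (putdown(g)): drop {clear(g), handempty, ontable(g)}, keep {clear(f), on(f,a)}, require {holding(g)}
    → {clear(f), holding(g), on(f,a)}
  through step 2 (unstack(g,e)): drop {holding(g)}, keep {clear(f), on(f,a)}, require {clear(g), handempty, on(g,e)}
    → {clear(f), clear(g), handempty, on(f,a), on(g,e)}
  through step 1 (putdown(e)): drop {handempty}, keep {clear(f), clear(g), on(f,a), on(g,e)}, require {holding(e)}
    → {clear(f), clear(g), holding(e), on(f,a), on(g,e)}

== RESULT ==
["clear(f)", "clear(g)", "holding(e)", "on(f,a)", "on(g,e)"]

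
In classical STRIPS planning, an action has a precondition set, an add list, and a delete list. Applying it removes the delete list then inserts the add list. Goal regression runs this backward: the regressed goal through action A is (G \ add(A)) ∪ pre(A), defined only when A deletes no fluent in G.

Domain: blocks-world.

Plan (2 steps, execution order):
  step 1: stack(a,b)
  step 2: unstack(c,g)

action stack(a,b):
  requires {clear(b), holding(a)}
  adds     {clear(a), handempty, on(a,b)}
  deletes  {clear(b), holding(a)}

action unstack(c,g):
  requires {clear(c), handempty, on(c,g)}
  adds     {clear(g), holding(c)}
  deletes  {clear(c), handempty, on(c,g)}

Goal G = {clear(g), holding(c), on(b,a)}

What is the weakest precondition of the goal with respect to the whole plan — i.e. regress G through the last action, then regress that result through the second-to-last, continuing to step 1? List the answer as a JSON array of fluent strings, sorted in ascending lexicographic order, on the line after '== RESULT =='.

Regress step by step:
  through step 2 (unstack(c,g)): drop {clear(g), holding(c)}, keep {on(b,a)}, require {clear(c), handempty, on(c,g)}
    → {clear(c), handempty, on(b,a), on(c,g)}
  through step 1 (stack(a,b)): drop {handempty}, keep {clear(c), on(b,a), on(c,g)}, require {clear(b), holding(a)}
    → {clear(b), clear(c), holding(a), on(b,a), on(c,g)}

== RESULT ==
["clear(b)", "clear(c)", "holding(a)", "on(b,a)", "on(c,g)"]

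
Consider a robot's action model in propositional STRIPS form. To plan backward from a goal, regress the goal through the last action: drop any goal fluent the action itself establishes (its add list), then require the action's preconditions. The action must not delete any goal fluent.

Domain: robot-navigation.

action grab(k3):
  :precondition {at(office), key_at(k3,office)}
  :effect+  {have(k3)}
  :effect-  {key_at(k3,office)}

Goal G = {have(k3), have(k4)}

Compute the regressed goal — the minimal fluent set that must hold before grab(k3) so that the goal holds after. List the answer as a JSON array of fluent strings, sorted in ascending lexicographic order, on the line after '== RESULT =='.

Compute (G \ add) ∪ pre:
  G ∩ del = {}  (empty — regression defined)
  G \ add = {have(k3), have(k4)} \ {have(k3)} = {have(k4)}
  ∪ pre   = {have(k4)} ∪ {at(office), key_at(k3,office)}
          = {at(office), have(k4), key_at(k3,office)}

== RESULT ==
["at(office)", "have(k4)", "key_at(k3,office)"]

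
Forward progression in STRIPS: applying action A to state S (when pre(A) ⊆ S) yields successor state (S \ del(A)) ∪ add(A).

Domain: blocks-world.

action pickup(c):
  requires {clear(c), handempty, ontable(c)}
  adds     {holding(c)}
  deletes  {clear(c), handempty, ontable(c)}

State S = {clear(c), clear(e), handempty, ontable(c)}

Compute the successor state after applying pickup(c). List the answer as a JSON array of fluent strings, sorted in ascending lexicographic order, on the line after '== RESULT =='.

Compute (S \ del) ∪ add:
  pre ⊆ S: {clear(c), handempty, ontable(c)} ⊆ S  — applicable
  S \ del = {clear(e)}
  ∪ add   = {clear(e), holding(c)}

== RESULT ==
["clear(e)", "holding(c)"]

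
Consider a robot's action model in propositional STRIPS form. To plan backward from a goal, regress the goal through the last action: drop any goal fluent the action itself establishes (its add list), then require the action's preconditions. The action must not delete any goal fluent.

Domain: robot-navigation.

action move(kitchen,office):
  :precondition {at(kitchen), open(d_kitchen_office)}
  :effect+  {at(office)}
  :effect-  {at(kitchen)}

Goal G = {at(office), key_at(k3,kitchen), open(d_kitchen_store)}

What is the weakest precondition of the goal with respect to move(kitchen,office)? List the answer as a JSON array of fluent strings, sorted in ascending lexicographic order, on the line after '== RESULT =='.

Regress:
  G ∩ del = {}  (empty — regression defined)
  G \ add = {at(office), key_at(k3,kitchen), open(d_kitchen_store)} \ {at(office)} = {key_at(k3,kitchen), open(d_kitchen_store)}
  ∪ pre   = {key_at(k3,kitchen), open(d_kitchen_store)} ∪ {at(kitchen), open(d_kitchen_office)}
          = {at(kitchen), key_at(k3,kitchen), open(d_kitchen_office), open(d_kitchen_store)}

== RESULT ==
["at(kitchen)", "key_at(k3,kitchen)", "open(d_kitchen_office)", "open(d_kitchen_store)"]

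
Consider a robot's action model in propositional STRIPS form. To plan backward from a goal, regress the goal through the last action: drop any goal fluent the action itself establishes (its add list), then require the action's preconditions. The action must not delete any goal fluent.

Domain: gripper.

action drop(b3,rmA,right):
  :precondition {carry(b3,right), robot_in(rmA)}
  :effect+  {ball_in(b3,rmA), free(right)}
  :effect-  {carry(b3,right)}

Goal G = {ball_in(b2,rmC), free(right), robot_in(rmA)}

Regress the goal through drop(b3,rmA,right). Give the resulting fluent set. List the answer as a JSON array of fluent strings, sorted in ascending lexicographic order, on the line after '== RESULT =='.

Regress:
  G ∩ del = {}  (empty — regression defined)
  G \ add = {ball_in(b2,rmC), free(right), robot_in(rmA)} \ {ball_in(b3,rmA), free(right)} = {ball_in(b2,rmC), robot_in(rmA)}
  ∪ pre   = {ball_in(b2,rmC), robot_in(rmA)} ∪ {carry(b3,right), robot_in(rmA)}
          = {ball_in(b2,rmC), carry(b3,right), robot_in(rmA)}

== RESULT ==
["ball_in(b2,rmC)", "carry(b3,right)", "robot_in(rmA)"]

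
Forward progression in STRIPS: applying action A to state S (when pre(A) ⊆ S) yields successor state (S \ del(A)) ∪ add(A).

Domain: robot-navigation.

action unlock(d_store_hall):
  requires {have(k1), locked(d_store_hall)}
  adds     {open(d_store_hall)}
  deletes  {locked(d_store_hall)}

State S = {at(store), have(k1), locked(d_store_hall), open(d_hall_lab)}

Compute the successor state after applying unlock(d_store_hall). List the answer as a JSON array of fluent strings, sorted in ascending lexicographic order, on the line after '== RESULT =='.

Progress:
  pre ⊆ S: {have(k1), locked(d_store_hall)} ⊆ S  — applicable
  S \ del = {at(store), have(k1), open(d_hall_lab)}
  ∪ add   = {at(store), have(k1), open(d_hall_lab), open(d_store_hall)}

== RESULT ==
["at(store)", "have(k1)", "open(d_hall_lab)", "open(d_store_hall)"]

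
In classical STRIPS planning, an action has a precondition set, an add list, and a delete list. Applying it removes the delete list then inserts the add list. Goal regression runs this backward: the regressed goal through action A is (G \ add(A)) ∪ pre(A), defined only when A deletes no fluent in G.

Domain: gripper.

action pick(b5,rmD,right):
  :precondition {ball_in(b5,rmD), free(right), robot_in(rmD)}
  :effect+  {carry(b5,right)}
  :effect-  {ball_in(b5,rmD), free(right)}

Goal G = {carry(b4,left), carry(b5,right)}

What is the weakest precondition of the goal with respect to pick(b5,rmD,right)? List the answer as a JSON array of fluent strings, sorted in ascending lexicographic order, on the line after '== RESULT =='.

Regress:
  G ∩ del = {}  (empty — regression defined)
  G \ add = {carry(b4,left), carry(b5,right)} \ {carry(b5,right)} = {carry(b4,left)}
  ∪ pre   = {carry(b4,left)} ∪ {ball_in(b5,rmD), free(right), robot_in(rmD)}
          = {ball_in(b5,rmD), carry(b4,left), free(right), robot_in(rmD)}

== RESULT ==
["ball_in(b5,rmD)", "carry(b4,left)", "free(right)", "robot_in(rmD)"]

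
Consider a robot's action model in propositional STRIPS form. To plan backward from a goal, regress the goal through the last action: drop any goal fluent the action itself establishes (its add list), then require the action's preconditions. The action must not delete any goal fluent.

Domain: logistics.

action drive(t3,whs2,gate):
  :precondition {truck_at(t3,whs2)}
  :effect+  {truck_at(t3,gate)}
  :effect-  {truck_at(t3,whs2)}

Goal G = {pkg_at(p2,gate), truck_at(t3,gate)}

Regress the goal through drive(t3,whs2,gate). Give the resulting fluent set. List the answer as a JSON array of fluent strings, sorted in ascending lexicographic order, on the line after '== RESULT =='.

Compute (G \ add) ∪ pre:
  G ∩ del = {}  (empty — regression defined)
  G \ add = {pkg_at(p2,gate), truck_at(t3,gate)} \ {truck_at(t3,gate)} = {pkg_at(p2,gate)}
  ∪ pre   = {pkg_at(p2,gate)} ∪ {truck_at(t3,whs2)}
          = {pkg_at(p2,gate), truck_at(t3,whs2)}

== RESULT ==
["pkg_at(p2,gate)", "truck_at(t3,whs2)"]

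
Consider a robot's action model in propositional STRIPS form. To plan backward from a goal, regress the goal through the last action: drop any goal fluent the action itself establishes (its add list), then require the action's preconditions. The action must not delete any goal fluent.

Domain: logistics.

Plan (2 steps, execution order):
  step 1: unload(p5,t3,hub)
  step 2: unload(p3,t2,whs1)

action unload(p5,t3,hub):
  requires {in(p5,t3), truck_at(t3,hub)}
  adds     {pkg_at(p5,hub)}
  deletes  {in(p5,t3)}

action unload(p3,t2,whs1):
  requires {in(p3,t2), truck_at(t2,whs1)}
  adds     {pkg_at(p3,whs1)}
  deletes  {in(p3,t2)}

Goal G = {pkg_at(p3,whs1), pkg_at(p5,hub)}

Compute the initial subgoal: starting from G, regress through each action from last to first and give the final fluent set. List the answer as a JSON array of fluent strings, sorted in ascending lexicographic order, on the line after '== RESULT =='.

Work backward from the goal:
  through step 2 (unload(p3,t2,whs1)): drop {pkg_at(p3,whs1)}, keep {pkg_at(p5,hub)}, require {in(p3,t2), truck_at(t2,whs1)}
    → {in(p3,t2), pkg_at(p5,hub), truck_at(t2,whs1)}
  through step 1 (unload(p5,t3,hub)): drop {pkg_at(p5,hub)}, keep {in(p3,t2), truck_at(t2,whs1)}, require {in(p5,t3), truck_at(t3,hub)}
    → {in(p3,t2), in(p5,t3), truck_at(t2,whs1), truck_at(t3,hub)}

== RESULT ==
["in(p3,t2)", "in(p5,t3)", "truck_at(t2,whs1)", "truck_at(t3,hub)"]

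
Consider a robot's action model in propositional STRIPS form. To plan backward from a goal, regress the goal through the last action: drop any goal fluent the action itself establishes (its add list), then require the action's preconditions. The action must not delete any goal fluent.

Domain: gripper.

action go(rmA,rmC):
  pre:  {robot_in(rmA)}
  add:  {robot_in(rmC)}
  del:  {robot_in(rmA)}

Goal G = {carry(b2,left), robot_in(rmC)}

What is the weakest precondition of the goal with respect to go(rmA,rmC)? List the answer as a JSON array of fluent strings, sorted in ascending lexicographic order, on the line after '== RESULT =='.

Regress:
  G ∩ del = {}  (empty — regression defined)
  G \ add = {carry(b2,left), robot_in(rmC)} \ {robot_in(rmC)} = {carry(b2,left)}
  ∪ pre   = {carry(b2,left)} ∪ {robot_in(rmA)}
          = {carry(b2,left), robot_in(rmA)}

== RESULT ==
["carry(b2,left)", "robot_in(rmA)"]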